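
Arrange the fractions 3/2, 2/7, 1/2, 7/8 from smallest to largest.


Convert to decimal for comparison:
  3/2 = 1.5
  2/7 = 0.2857
  1/2 = 0.5
  7/8 = 0.875
Decimals in increasing order: 0.2857 < 0.5 < 0.875 < 1.5
Writing each back as its fraction gives the sorted order.
Final answer: 2/7, 1/2, 7/8, 3/2


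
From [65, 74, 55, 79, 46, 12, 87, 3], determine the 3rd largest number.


Sort descending: [87, 79, 74, 65, 55, 46, 12, 3]
The 3rd element (1-indexed) is at index 2.
Value = 74
Final answer: 74


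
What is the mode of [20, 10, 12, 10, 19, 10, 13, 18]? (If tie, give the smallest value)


Count the frequency of each value:
  10 appears 3 time(s)
  12 appears 1 time(s)
  13 appears 1 time(s)
  18 appears 1 time(s)
  19 appears 1 time(s)
  20 appears 1 time(s)
Maximum frequency is 3.
Only 10 reaches that frequency, so it is the mode.
Final answer: 10


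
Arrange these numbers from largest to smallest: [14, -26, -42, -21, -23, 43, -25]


Original list: [14, -26, -42, -21, -23, 43, -25]
Repeatedly take the largest remaining element:
  Remaining [14, -26, -42, -21, -23, 43, -25] -> largest is 43
  Remaining [14, -26, -42, -21, -23, -25] -> largest is 14
  Remaining [-26, -42, -21, -23, -25] -> largest is -21
  Remaining [-26, -42, -23, -25] -> largest is -23
  Remaining [-26, -42, -25] -> largest is -25
  Remaining [-26, -42] -> largest is -26
  Remaining [-42] -> largest is -42
Collecting the picks in order gives the descending list.
Final answer: [43, 14, -21, -23, -25, -26, -42]


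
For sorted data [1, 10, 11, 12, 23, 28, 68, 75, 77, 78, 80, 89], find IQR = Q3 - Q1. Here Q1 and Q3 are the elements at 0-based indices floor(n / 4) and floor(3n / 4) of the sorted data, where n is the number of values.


The data has n = 12 elements.
Q1 index = floor(12 / 4) = floor(3) = 3; Q3 index = floor(3 * 12 / 4) = floor(9) = 9
Q1 = element at index 3 = 12
Q3 = element at index 9 = 78
IQR = 78 - 12 = 66
Final answer: 66


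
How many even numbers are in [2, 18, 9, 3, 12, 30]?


Check each element:
  2 is even
  18 is even
  9 is odd
  3 is odd
  12 is even
  30 is even
Evens: [2, 18, 12, 30]
Count of evens = 4
Final answer: 4


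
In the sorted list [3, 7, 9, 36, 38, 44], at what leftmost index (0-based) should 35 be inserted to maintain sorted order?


List is sorted: [3, 7, 9, 36, 38, 44]
We need the leftmost position where 35 can be inserted, i.e. the first index whose element is >= 35 (or the end of the list if none is).
Binary search with low=0, high=6 (0-based indices):
  low=0, high=6, mid=3: a[3]=36 >= 35, so high = 3
  low=0, high=3, mid=1: a[1]=7 < 35, so low = 2
  low=2, high=3, mid=2: a[2]=9 < 35, so low = 3
Now low = high = 3, so the insertion index is 3.
Final answer: 3


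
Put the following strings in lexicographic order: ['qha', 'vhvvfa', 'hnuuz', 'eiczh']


Compare strings character by character (the first differing letter decides):
  'eiczh' < 'hnuuz' since 'e' < 'h' at position 1
  'hnuuz' < 'qha' since 'h' < 'q' at position 1
  'qha' < 'vhvvfa' since 'q' < 'v' at position 1
Chaining these comparisons gives the alphabetical order.
Final answer: ['eiczh', 'hnuuz', 'qha', 'vhvvfa']


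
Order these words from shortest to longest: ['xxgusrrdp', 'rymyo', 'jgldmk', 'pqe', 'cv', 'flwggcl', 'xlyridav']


Compute lengths:
  'xxgusrrdp' has length 9
  'rymyo' has length 5
  'jgldmk' has length 6
  'pqe' has length 3
  'cv' has length 2
  'flwggcl' has length 7
  'xlyridav' has length 8
Lengths in increasing order: 2 < 3 < 5 < 6 < 7 < 8 < 9
Listing the words in that order gives the answer.
Final answer: ['cv', 'pqe', 'rymyo', 'jgldmk', 'flwggcl', 'xlyridav', 'xxgusrrdp']


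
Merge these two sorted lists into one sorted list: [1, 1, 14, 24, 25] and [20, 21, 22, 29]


List A: [1, 1, 14, 24, 25]
List B: [20, 21, 22, 29]
Repeatedly compare the front elements and take the smaller:
  1 vs 20 -> take 1
  1 vs 20 -> take 1
  14 vs 20 -> take 14
  24 vs 20 -> take 20
  24 vs 21 -> take 21
  24 vs 22 -> take 22
  24 vs 29 -> take 24
  25 vs 29 -> take 25
  A is exhausted; append the rest of B: [29]
Final answer: [1, 1, 14, 20, 21, 22, 24, 25, 29]


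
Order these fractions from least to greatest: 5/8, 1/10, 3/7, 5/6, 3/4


Convert to decimal for comparison:
  5/8 = 0.625
  1/10 = 0.1
  3/7 = 0.4286
  5/6 = 0.8333
  3/4 = 0.75
Decimals in increasing order: 0.1 < 0.4286 < 0.625 < 0.75 < 0.8333
Writing each back as its fraction gives the sorted order.
Final answer: 1/10, 3/7, 5/8, 3/4, 5/6


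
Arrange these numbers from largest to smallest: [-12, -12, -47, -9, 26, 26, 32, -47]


Original list: [-12, -12, -47, -9, 26, 26, 32, -47]
Repeatedly take the largest remaining element:
  Remaining [-12, -12, -47, -9, 26, 26, 32, -47] -> largest is 32
  Remaining [-12, -12, -47, -9, 26, 26, -47] -> largest is 26
  Remaining [-12, -12, -47, -9, 26, -47] -> largest is 26
  Remaining [-12, -12, -47, -9, -47] -> largest is -9
  Remaining [-12, -12, -47, -47] -> largest is -12
  Remaining [-12, -47, -47] -> largest is -12
  Remaining [-47, -47] -> largest is -47
  Remaining [-47] -> largest is -47
Collecting the picks in order gives the descending list.
Final answer: [32, 26, 26, -9, -12, -12, -47, -47]


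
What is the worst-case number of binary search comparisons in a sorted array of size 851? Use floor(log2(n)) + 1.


Binary search halves the search space each step.
Maximum comparisons = floor(log2(851)) + 1
log2(851) = 9.733
floor(log2(851)) = 9, so 9 + 1 = 10
Final answer: 10


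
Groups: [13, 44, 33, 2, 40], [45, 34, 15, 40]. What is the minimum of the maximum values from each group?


Find max of each group:
  Group 1: [13, 44, 33, 2, 40] -> max = 44
  Group 2: [45, 34, 15, 40] -> max = 45
Maxes: [44, 45]
Minimum of maxes = 44
Final answer: 44


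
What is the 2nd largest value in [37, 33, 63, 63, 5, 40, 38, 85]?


Sort descending: [85, 63, 63, 40, 38, 37, 33, 5]
The 2nd element (1-indexed) is at index 1.
Value = 63
Final answer: 63


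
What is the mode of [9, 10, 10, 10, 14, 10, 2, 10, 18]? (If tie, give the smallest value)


Count the frequency of each value:
  2 appears 1 time(s)
  9 appears 1 time(s)
  10 appears 5 time(s)
  14 appears 1 time(s)
  18 appears 1 time(s)
Maximum frequency is 5.
Only 10 reaches that frequency, so it is the mode.
Final answer: 10


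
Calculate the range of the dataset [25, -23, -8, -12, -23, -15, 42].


Maximum value: 42
Minimum value: -23
Range = 42 - (-23) = 65
Final answer: 65


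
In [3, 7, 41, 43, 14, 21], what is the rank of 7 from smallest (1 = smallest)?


Sort ascending: [3, 7, 14, 21, 41, 43]
Find 7 in the sorted list.
7 is at position 2 (1-indexed).
Final answer: 2


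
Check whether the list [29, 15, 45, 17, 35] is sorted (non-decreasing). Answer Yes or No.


Check consecutive pairs:
  29 <= 15? False
  15 <= 45? True
  45 <= 17? False
  17 <= 35? True
2 consecutive pair(s) are out of order, so the list is not sorted.
Final answer: No


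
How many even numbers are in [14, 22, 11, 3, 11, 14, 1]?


Check each element:
  14 is even
  22 is even
  11 is odd
  3 is odd
  11 is odd
  14 is even
  1 is odd
Evens: [14, 22, 14]
Count of evens = 3
Final answer: 3


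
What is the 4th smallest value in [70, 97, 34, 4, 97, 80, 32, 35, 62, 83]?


Sort ascending: [4, 32, 34, 35, 62, 70, 80, 83, 97, 97]
The 4th element (1-indexed) is at index 3.
Value = 35
Final answer: 35


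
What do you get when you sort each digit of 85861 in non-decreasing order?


The number 85861 has digits: 8, 5, 8, 6, 1
Sorted: 1, 5, 6, 8, 8
Joining the sorted digits gives the result.
Final answer: 15688


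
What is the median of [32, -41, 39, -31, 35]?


First, sort the list: [-41, -31, 32, 35, 39]
The list has 5 elements (odd count).
The middle index is 2 (0-based), and the element there is 32.
Final answer: 32


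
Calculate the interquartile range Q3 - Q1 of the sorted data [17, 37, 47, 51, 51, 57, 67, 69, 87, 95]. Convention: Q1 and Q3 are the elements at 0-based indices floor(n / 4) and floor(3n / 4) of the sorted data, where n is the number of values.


The data has n = 10 elements.
Q1 index = floor(10 / 4) = floor(2.5) = 2; Q3 index = floor(3 * 10 / 4) = floor(7.5) = 7
Q1 = element at index 2 = 47
Q3 = element at index 7 = 69
IQR = 69 - 47 = 22
Final answer: 22


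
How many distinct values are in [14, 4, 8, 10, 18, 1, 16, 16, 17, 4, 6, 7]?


List all unique values:
Distinct values: [1, 4, 6, 7, 8, 10, 14, 16, 17, 18]
Count = 10
Final answer: 10


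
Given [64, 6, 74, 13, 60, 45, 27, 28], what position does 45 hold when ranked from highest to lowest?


Sort descending: [74, 64, 60, 45, 28, 27, 13, 6]
Find 45 in the sorted list.
45 is at position 4.
Final answer: 4


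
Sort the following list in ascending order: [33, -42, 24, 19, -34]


Original list: [33, -42, 24, 19, -34]
Repeatedly take the smallest remaining element:
  Remaining [33, -42, 24, 19, -34] -> smallest is -42
  Remaining [33, 24, 19, -34] -> smallest is -34
  Remaining [33, 24, 19] -> smallest is 19
  Remaining [33, 24] -> smallest is 24
  Remaining [33] -> smallest is 33
Collecting the picks in order gives the sorted list.
Final answer: [-42, -34, 19, 24, 33]


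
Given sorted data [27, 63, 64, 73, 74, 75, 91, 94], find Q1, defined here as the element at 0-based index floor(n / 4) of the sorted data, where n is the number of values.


The list has n = 8 elements.
Q1 index = floor(8 / 4) = floor(2) = 2
Counting from index 0 in the sorted data, the element at index 2 is 64.
Final answer: 64


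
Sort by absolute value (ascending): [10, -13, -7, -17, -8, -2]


Compute absolute values:
  |10| = 10
  |-13| = 13
  |-7| = 7
  |-17| = 17
  |-8| = 8
  |-2| = 2
Absolute values in increasing order: 2 < 7 < 8 < 10 < 13 < 17
Listing the original numbers in that order gives the answer.
Final answer: [-2, -7, -8, 10, -13, -17]


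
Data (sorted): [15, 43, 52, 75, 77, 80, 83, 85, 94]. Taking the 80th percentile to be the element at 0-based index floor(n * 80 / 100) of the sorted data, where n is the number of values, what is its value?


The dataset has n = 9 elements.
Index = floor(9 * 80 / 100) = floor(720 / 100) = floor(7.2) = 7
Counting from index 0 in the sorted data, the element at index 7 is 85.
Final answer: 85


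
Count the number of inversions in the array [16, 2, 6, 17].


For each element, count the later elements that are smaller than it:
  16 (index 0): smaller elements after it = [2, 6] -> 2
  2 (index 1): smaller elements after it = [] -> 0
  6 (index 2): smaller elements after it = [] -> 0
Total inversions = 2 + 0 + 0 = 2
Final answer: 2


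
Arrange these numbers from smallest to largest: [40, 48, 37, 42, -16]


Original list: [40, 48, 37, 42, -16]
Repeatedly take the smallest remaining element:
  Remaining [40, 48, 37, 42, -16] -> smallest is -16
  Remaining [40, 48, 37, 42] -> smallest is 37
  Remaining [40, 48, 42] -> smallest is 40
  Remaining [48, 42] -> smallest is 42
  Remaining [48] -> smallest is 48
Collecting the picks in order gives the sorted list.
Final answer: [-16, 37, 40, 42, 48]


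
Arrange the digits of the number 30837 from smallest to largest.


The number 30837 has digits: 3, 0, 8, 3, 7
Sorted: 0, 3, 3, 7, 8
Joining the sorted digits gives the result.
Final answer: 03378


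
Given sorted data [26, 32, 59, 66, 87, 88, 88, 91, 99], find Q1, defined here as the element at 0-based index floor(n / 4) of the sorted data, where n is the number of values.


The list has n = 9 elements.
Q1 index = floor(9 / 4) = floor(2.25) = 2
Counting from index 0 in the sorted data, the element at index 2 is 59.
Final answer: 59


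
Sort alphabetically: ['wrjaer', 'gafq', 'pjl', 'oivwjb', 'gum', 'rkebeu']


Compare strings character by character (the first differing letter decides):
  'gafq' < 'gum' since 'a' < 'u' at position 2
  'gum' < 'oivwjb' since 'g' < 'o' at position 1
  'oivwjb' < 'pjl' since 'o' < 'p' at position 1
  'pjl' < 'rkebeu' since 'p' < 'r' at position 1
  'rkebeu' < 'wrjaer' since 'r' < 'w' at position 1
Chaining these comparisons gives the alphabetical order.
Final answer: ['gafq', 'gum', 'oivwjb', 'pjl', 'rkebeu', 'wrjaer']


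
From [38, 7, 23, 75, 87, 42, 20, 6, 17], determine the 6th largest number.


Sort descending: [87, 75, 42, 38, 23, 20, 17, 7, 6]
The 6th element (1-indexed) is at index 5.
Value = 20
Final answer: 20


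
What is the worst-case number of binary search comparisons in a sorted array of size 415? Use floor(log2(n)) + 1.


Binary search halves the search space each step.
Maximum comparisons = floor(log2(415)) + 1
log2(415) = 8.697
floor(log2(415)) = 8, so 8 + 1 = 9
Final answer: 9


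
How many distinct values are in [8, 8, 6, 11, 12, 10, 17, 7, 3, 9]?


List all unique values:
Distinct values: [3, 6, 7, 8, 9, 10, 11, 12, 17]
Count = 9
Final answer: 9


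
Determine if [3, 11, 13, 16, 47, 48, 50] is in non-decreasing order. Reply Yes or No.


Check consecutive pairs:
  3 <= 11? True
  11 <= 13? True
  13 <= 16? True
  16 <= 47? True
  47 <= 48? True
  48 <= 50? True
Every consecutive pair is in order, so the list is non-decreasing.
Final answer: Yes


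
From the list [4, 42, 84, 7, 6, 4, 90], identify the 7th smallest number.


Sort ascending: [4, 4, 6, 7, 42, 84, 90]
The 7th element (1-indexed) is at index 6.
Value = 90
Final answer: 90


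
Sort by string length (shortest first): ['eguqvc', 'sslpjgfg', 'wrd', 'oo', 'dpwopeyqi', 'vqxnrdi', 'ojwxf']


Compute lengths:
  'eguqvc' has length 6
  'sslpjgfg' has length 8
  'wrd' has length 3
  'oo' has length 2
  'dpwopeyqi' has length 9
  'vqxnrdi' has length 7
  'ojwxf' has length 5
Lengths in increasing order: 2 < 3 < 5 < 6 < 7 < 8 < 9
Listing the words in that order gives the answer.
Final answer: ['oo', 'wrd', 'ojwxf', 'eguqvc', 'vqxnrdi', 'sslpjgfg', 'dpwopeyqi']


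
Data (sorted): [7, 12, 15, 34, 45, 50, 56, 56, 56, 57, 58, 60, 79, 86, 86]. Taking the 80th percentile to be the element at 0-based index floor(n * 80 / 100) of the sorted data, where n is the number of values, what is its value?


The dataset has n = 15 elements.
Index = floor(15 * 80 / 100) = floor(1200 / 100) = floor(12) = 12
Counting from index 0 in the sorted data, the element at index 12 is 79.
Final answer: 79


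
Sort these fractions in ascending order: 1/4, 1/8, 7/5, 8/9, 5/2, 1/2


Convert to decimal for comparison:
  1/4 = 0.25
  1/8 = 0.125
  7/5 = 1.4
  8/9 = 0.8889
  5/2 = 2.5
  1/2 = 0.5
Decimals in increasing order: 0.125 < 0.25 < 0.5 < 0.8889 < 1.4 < 2.5
Writing each back as its fraction gives the sorted order.
Final answer: 1/8, 1/4, 1/2, 8/9, 7/5, 5/2


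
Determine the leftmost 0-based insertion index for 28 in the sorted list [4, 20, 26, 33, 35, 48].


List is sorted: [4, 20, 26, 33, 35, 48]
We need the leftmost position where 28 can be inserted, i.e. the first index whose element is >= 28 (or the end of the list if none is).
Binary search with low=0, high=6 (0-based indices):
  low=0, high=6, mid=3: a[3]=33 >= 28, so high = 3
  low=0, high=3, mid=1: a[1]=20 < 28, so low = 2
  low=2, high=3, mid=2: a[2]=26 < 28, so low = 3
Now low = high = 3, so the insertion index is 3.
Final answer: 3


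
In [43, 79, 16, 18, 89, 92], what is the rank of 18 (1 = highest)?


Sort descending: [92, 89, 79, 43, 18, 16]
Find 18 in the sorted list.
18 is at position 5.
Final answer: 5


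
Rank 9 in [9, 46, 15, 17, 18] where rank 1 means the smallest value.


Sort ascending: [9, 15, 17, 18, 46]
Find 9 in the sorted list.
9 is at position 1 (1-indexed).
Final answer: 1


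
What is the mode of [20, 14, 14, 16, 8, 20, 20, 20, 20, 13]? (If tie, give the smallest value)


Count the frequency of each value:
  8 appears 1 time(s)
  13 appears 1 time(s)
  14 appears 2 time(s)
  16 appears 1 time(s)
  20 appears 5 time(s)
Maximum frequency is 5.
Only 20 reaches that frequency, so it is the mode.
Final answer: 20


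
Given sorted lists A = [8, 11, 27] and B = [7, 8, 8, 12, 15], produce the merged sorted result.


List A: [8, 11, 27]
List B: [7, 8, 8, 12, 15]
Repeatedly compare the front elements and take the smaller:
  8 vs 7 -> take 7
  8 vs 8 -> take 8
  11 vs 8 -> take 8
  11 vs 8 -> take 8
  11 vs 12 -> take 11
  27 vs 12 -> take 12
  27 vs 15 -> take 15
  B is exhausted; append the rest of A: [27]
Final answer: [7, 8, 8, 8, 11, 12, 15, 27]


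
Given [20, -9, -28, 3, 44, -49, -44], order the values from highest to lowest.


Original list: [20, -9, -28, 3, 44, -49, -44]
Repeatedly take the largest remaining element:
  Remaining [20, -9, -28, 3, 44, -49, -44] -> largest is 44
  Remaining [20, -9, -28, 3, -49, -44] -> largest is 20
  Remaining [-9, -28, 3, -49, -44] -> largest is 3
  Remaining [-9, -28, -49, -44] -> largest is -9
  Remaining [-28, -49, -44] -> largest is -28
  Remaining [-49, -44] -> largest is -44
  Remaining [-49] -> largest is -49
Collecting the picks in order gives the descending list.
Final answer: [44, 20, 3, -9, -28, -44, -49]


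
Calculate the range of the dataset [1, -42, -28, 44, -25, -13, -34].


Maximum value: 44
Minimum value: -42
Range = 44 - (-42) = 86
Final answer: 86


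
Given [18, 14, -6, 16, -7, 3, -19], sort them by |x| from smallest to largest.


Compute absolute values:
  |18| = 18
  |14| = 14
  |-6| = 6
  |16| = 16
  |-7| = 7
  |3| = 3
  |-19| = 19
Absolute values in increasing order: 3 < 6 < 7 < 14 < 16 < 18 < 19
Listing the original numbers in that order gives the answer.
Final answer: [3, -6, -7, 14, 16, 18, -19]


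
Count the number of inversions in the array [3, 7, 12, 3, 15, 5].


For each element, count the later elements that are smaller than it:
  3 (index 0): smaller elements after it = [] -> 0
  7 (index 1): smaller elements after it = [3, 5] -> 2
  12 (index 2): smaller elements after it = [3, 5] -> 2
  3 (index 3): smaller elements after it = [] -> 0
  15 (index 4): smaller elements after it = [5] -> 1
Total inversions = 0 + 2 + 2 + 0 + 1 = 5
Final answer: 5


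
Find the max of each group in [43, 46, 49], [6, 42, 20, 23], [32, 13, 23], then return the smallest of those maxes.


Find max of each group:
  Group 1: [43, 46, 49] -> max = 49
  Group 2: [6, 42, 20, 23] -> max = 42
  Group 3: [32, 13, 23] -> max = 32
Maxes: [49, 42, 32]
Minimum of maxes = 32
Final answer: 32


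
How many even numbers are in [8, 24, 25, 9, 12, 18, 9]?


Check each element:
  8 is even
  24 is even
  25 is odd
  9 is odd
  12 is even
  18 is even
  9 is odd
Evens: [8, 24, 12, 18]
Count of evens = 4
Final answer: 4


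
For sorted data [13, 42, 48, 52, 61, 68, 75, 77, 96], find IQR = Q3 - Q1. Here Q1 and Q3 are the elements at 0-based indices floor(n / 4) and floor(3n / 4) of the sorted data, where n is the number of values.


The data has n = 9 elements.
Q1 index = floor(9 / 4) = floor(2.25) = 2; Q3 index = floor(3 * 9 / 4) = floor(6.75) = 6
Q1 = element at index 2 = 48
Q3 = element at index 6 = 75
IQR = 75 - 48 = 27
Final answer: 27


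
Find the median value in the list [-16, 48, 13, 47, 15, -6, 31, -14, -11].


First, sort the list: [-16, -14, -11, -6, 13, 15, 31, 47, 48]
The list has 9 elements (odd count).
The middle index is 4 (0-based), and the element there is 13.
Final answer: 13


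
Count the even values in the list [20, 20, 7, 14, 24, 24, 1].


Check each element:
  20 is even
  20 is even
  7 is odd
  14 is even
  24 is even
  24 is even
  1 is odd
Evens: [20, 20, 14, 24, 24]
Count of evens = 5
Final answer: 5


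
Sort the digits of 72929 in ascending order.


The number 72929 has digits: 7, 2, 9, 2, 9
Sorted: 2, 2, 7, 9, 9
Joining the sorted digits gives the result.
Final answer: 22799


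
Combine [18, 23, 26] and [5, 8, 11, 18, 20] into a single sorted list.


List A: [18, 23, 26]
List B: [5, 8, 11, 18, 20]
Repeatedly compare the front elements and take the smaller:
  18 vs 5 -> take 5
  18 vs 8 -> take 8
  18 vs 11 -> take 11
  18 vs 18 -> take 18
  23 vs 18 -> take 18
  23 vs 20 -> take 20
  B is exhausted; append the rest of A: [23, 26]
Final answer: [5, 8, 11, 18, 18, 20, 23, 26]


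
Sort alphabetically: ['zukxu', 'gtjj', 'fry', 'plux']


Compare strings character by character (the first differing letter decides):
  'fry' < 'gtjj' since 'f' < 'g' at position 1
  'gtjj' < 'plux' since 'g' < 'p' at position 1
  'plux' < 'zukxu' since 'p' < 'z' at position 1
Chaining these comparisons gives the alphabetical order.
Final answer: ['fry', 'gtjj', 'plux', 'zukxu']


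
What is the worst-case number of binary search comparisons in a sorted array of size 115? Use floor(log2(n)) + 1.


Binary search halves the search space each step.
Maximum comparisons = floor(log2(115)) + 1
log2(115) = 6.8455
floor(log2(115)) = 6, so 6 + 1 = 7
Final answer: 7


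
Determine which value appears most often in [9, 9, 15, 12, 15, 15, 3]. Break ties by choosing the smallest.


Count the frequency of each value:
  3 appears 1 time(s)
  9 appears 2 time(s)
  12 appears 1 time(s)
  15 appears 3 time(s)
Maximum frequency is 3.
Only 15 reaches that frequency, so it is the mode.
Final answer: 15


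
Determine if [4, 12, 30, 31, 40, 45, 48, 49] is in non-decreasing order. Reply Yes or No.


Check consecutive pairs:
  4 <= 12? True
  12 <= 30? True
  30 <= 31? True
  31 <= 40? True
  40 <= 45? True
  45 <= 48? True
  48 <= 49? True
Every consecutive pair is in order, so the list is non-decreasing.
Final answer: Yes


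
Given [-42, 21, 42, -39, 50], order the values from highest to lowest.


Original list: [-42, 21, 42, -39, 50]
Repeatedly take the largest remaining element:
  Remaining [-42, 21, 42, -39, 50] -> largest is 50
  Remaining [-42, 21, 42, -39] -> largest is 42
  Remaining [-42, 21, -39] -> largest is 21
  Remaining [-42, -39] -> largest is -39
  Remaining [-42] -> largest is -42
Collecting the picks in order gives the descending list.
Final answer: [50, 42, 21, -39, -42]


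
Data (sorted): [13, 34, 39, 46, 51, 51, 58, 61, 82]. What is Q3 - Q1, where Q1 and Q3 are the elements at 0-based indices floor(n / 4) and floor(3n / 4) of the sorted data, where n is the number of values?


The data has n = 9 elements.
Q1 index = floor(9 / 4) = floor(2.25) = 2; Q3 index = floor(3 * 9 / 4) = floor(6.75) = 6
Q1 = element at index 2 = 39
Q3 = element at index 6 = 58
IQR = 58 - 39 = 19
Final answer: 19


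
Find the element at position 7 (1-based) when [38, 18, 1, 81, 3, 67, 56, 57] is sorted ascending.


Sort ascending: [1, 3, 18, 38, 56, 57, 67, 81]
The 7th element (1-indexed) is at index 6.
Value = 67
Final answer: 67


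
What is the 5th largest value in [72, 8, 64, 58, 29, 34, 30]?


Sort descending: [72, 64, 58, 34, 30, 29, 8]
The 5th element (1-indexed) is at index 4.
Value = 30
Final answer: 30


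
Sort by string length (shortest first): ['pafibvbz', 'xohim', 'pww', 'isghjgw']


Compute lengths:
  'pafibvbz' has length 8
  'xohim' has length 5
  'pww' has length 3
  'isghjgw' has length 7
Lengths in increasing order: 3 < 5 < 7 < 8
Listing the words in that order gives the answer.
Final answer: ['pww', 'xohim', 'isghjgw', 'pafibvbz']


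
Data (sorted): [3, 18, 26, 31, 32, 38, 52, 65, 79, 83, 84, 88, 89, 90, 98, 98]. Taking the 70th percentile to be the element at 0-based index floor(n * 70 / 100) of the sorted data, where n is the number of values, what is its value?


The dataset has n = 16 elements.
Index = floor(16 * 70 / 100) = floor(1120 / 100) = floor(11.2) = 11
Counting from index 0 in the sorted data, the element at index 11 is 88.
Final answer: 88


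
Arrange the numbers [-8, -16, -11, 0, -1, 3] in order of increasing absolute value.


Compute absolute values:
  |-8| = 8
  |-16| = 16
  |-11| = 11
  |0| = 0
  |-1| = 1
  |3| = 3
Absolute values in increasing order: 0 < 1 < 3 < 8 < 11 < 16
Listing the original numbers in that order gives the answer.
Final answer: [0, -1, 3, -8, -11, -16]


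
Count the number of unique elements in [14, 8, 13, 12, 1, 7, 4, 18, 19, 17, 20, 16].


List all unique values:
Distinct values: [1, 4, 7, 8, 12, 13, 14, 16, 17, 18, 19, 20]
Count = 12
Final answer: 12


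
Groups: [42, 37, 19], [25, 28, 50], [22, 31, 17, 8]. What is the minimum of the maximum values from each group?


Find max of each group:
  Group 1: [42, 37, 19] -> max = 42
  Group 2: [25, 28, 50] -> max = 50
  Group 3: [22, 31, 17, 8] -> max = 31
Maxes: [42, 50, 31]
Minimum of maxes = 31
Final answer: 31


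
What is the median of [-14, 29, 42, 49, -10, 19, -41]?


First, sort the list: [-41, -14, -10, 19, 29, 42, 49]
The list has 7 elements (odd count).
The middle index is 3 (0-based), and the element there is 19.
Final answer: 19


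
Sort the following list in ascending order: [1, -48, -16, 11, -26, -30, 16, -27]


Original list: [1, -48, -16, 11, -26, -30, 16, -27]
Repeatedly take the smallest remaining element:
  Remaining [1, -48, -16, 11, -26, -30, 16, -27] -> smallest is -48
  Remaining [1, -16, 11, -26, -30, 16, -27] -> smallest is -30
  Remaining [1, -16, 11, -26, 16, -27] -> smallest is -27
  Remaining [1, -16, 11, -26, 16] -> smallest is -26
  Remaining [1, -16, 11, 16] -> smallest is -16
  Remaining [1, 11, 16] -> smallest is 1
  Remaining [11, 16] -> smallest is 11
  Remaining [16] -> smallest is 16
Collecting the picks in order gives the sorted list.
Final answer: [-48, -30, -27, -26, -16, 1, 11, 16]


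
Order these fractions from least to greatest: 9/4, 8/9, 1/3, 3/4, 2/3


Convert to decimal for comparison:
  9/4 = 2.25
  8/9 = 0.8889
  1/3 = 0.3333
  3/4 = 0.75
  2/3 = 0.6667
Decimals in increasing order: 0.3333 < 0.6667 < 0.75 < 0.8889 < 2.25
Writing each back as its fraction gives the sorted order.
Final answer: 1/3, 2/3, 3/4, 8/9, 9/4


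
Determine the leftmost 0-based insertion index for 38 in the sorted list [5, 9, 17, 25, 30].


List is sorted: [5, 9, 17, 25, 30]
We need the leftmost position where 38 can be inserted, i.e. the first index whose element is >= 38 (or the end of the list if none is).
Binary search with low=0, high=5 (0-based indices):
  low=0, high=5, mid=2: a[2]=17 < 38, so low = 3
  low=3, high=5, mid=4: a[4]=30 < 38, so low = 5
Now low = high = 5, so the insertion index is 5.
Final answer: 5


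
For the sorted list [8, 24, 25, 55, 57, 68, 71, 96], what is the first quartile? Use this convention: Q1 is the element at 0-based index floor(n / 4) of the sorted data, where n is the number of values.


The list has n = 8 elements.
Q1 index = floor(8 / 4) = floor(2) = 2
Counting from index 0 in the sorted data, the element at index 2 is 25.
Final answer: 25


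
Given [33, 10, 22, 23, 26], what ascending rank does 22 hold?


Sort ascending: [10, 22, 23, 26, 33]
Find 22 in the sorted list.
22 is at position 2 (1-indexed).
Final answer: 2


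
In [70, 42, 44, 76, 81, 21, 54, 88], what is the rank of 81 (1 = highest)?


Sort descending: [88, 81, 76, 70, 54, 44, 42, 21]
Find 81 in the sorted list.
81 is at position 2.
Final answer: 2


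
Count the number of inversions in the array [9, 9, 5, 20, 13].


For each element, count the later elements that are smaller than it:
  9 (index 0): smaller elements after it = [5] -> 1
  9 (index 1): smaller elements after it = [5] -> 1
  5 (index 2): smaller elements after it = [] -> 0
  20 (index 3): smaller elements after it = [13] -> 1
Total inversions = 1 + 1 + 0 + 1 = 3
Final answer: 3


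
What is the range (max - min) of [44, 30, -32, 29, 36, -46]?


Maximum value: 44
Minimum value: -46
Range = 44 - (-46) = 90
Final answer: 90


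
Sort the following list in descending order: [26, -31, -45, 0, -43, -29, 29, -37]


Original list: [26, -31, -45, 0, -43, -29, 29, -37]
Repeatedly take the largest remaining element:
  Remaining [26, -31, -45, 0, -43, -29, 29, -37] -> largest is 29
  Remaining [26, -31, -45, 0, -43, -29, -37] -> largest is 26
  Remaining [-31, -45, 0, -43, -29, -37] -> largest is 0
  Remaining [-31, -45, -43, -29, -37] -> largest is -29
  Remaining [-31, -45, -43, -37] -> largest is -31
  Remaining [-45, -43, -37] -> largest is -37
  Remaining [-45, -43] -> largest is -43
  Remaining [-45] -> largest is -45
Collecting the picks in order gives the descending list.
Final answer: [29, 26, 0, -29, -31, -37, -43, -45]


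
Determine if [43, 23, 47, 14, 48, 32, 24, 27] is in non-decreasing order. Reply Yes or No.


Check consecutive pairs:
  43 <= 23? False
  23 <= 47? True
  47 <= 14? False
  14 <= 48? True
  48 <= 32? False
  32 <= 24? False
  24 <= 27? True
4 consecutive pair(s) are out of order, so the list is not sorted.
Final answer: No


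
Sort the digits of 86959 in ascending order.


The number 86959 has digits: 8, 6, 9, 5, 9
Sorted: 5, 6, 8, 9, 9
Joining the sorted digits gives the result.
Final answer: 56899


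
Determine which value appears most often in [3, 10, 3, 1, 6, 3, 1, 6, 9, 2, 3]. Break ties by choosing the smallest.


Count the frequency of each value:
  1 appears 2 time(s)
  2 appears 1 time(s)
  3 appears 4 time(s)
  6 appears 2 time(s)
  9 appears 1 time(s)
  10 appears 1 time(s)
Maximum frequency is 4.
Only 3 reaches that frequency, so it is the mode.
Final answer: 3


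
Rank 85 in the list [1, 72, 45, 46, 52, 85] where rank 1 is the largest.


Sort descending: [85, 72, 52, 46, 45, 1]
Find 85 in the sorted list.
85 is at position 1.
Final answer: 1


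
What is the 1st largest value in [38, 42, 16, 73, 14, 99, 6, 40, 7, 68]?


Sort descending: [99, 73, 68, 42, 40, 38, 16, 14, 7, 6]
The 1st element (1-indexed) is at index 0.
Value = 99
Final answer: 99


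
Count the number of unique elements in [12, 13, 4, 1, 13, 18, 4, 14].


List all unique values:
Distinct values: [1, 4, 12, 13, 14, 18]
Count = 6
Final answer: 6


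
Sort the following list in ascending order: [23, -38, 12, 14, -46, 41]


Original list: [23, -38, 12, 14, -46, 41]
Repeatedly take the smallest remaining element:
  Remaining [23, -38, 12, 14, -46, 41] -> smallest is -46
  Remaining [23, -38, 12, 14, 41] -> smallest is -38
  Remaining [23, 12, 14, 41] -> smallest is 12
  Remaining [23, 14, 41] -> smallest is 14
  Remaining [23, 41] -> smallest is 23
  Remaining [41] -> smallest is 41
Collecting the picks in order gives the sorted list.
Final answer: [-46, -38, 12, 14, 23, 41]


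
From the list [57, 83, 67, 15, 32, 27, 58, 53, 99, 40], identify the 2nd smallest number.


Sort ascending: [15, 27, 32, 40, 53, 57, 58, 67, 83, 99]
The 2nd element (1-indexed) is at index 1.
Value = 27
Final answer: 27


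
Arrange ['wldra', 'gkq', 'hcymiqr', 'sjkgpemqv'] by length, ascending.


Compute lengths:
  'wldra' has length 5
  'gkq' has length 3
  'hcymiqr' has length 7
  'sjkgpemqv' has length 9
Lengths in increasing order: 3 < 5 < 7 < 9
Listing the words in that order gives the answer.
Final answer: ['gkq', 'wldra', 'hcymiqr', 'sjkgpemqv']


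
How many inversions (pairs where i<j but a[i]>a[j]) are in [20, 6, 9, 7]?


For each element, count the later elements that are smaller than it:
  20 (index 0): smaller elements after it = [6, 9, 7] -> 3
  6 (index 1): smaller elements after it = [] -> 0
  9 (index 2): smaller elements after it = [7] -> 1
Total inversions = 3 + 0 + 1 = 4
Final answer: 4


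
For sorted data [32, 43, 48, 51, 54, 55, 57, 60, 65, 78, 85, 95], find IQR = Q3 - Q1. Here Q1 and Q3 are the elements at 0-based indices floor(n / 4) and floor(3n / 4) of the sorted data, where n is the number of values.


The data has n = 12 elements.
Q1 index = floor(12 / 4) = floor(3) = 3; Q3 index = floor(3 * 12 / 4) = floor(9) = 9
Q1 = element at index 3 = 51
Q3 = element at index 9 = 78
IQR = 78 - 51 = 27
Final answer: 27


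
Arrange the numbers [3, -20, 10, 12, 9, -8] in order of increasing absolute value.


Compute absolute values:
  |3| = 3
  |-20| = 20
  |10| = 10
  |12| = 12
  |9| = 9
  |-8| = 8
Absolute values in increasing order: 3 < 8 < 9 < 10 < 12 < 20
Listing the original numbers in that order gives the answer.
Final answer: [3, -8, 9, 10, 12, -20]


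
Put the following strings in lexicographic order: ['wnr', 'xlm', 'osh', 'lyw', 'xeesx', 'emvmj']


Compare strings character by character (the first differing letter decides):
  'emvmj' < 'lyw' since 'e' < 'l' at position 1
  'lyw' < 'osh' since 'l' < 'o' at position 1
  'osh' < 'wnr' since 'o' < 'w' at position 1
  'wnr' < 'xeesx' since 'w' < 'x' at position 1
  'xeesx' < 'xlm' since 'e' < 'l' at position 2
Chaining these comparisons gives the alphabetical order.
Final answer: ['emvmj', 'lyw', 'osh', 'wnr', 'xeesx', 'xlm']


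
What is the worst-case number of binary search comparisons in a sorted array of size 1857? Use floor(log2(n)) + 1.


Binary search halves the search space each step.
Maximum comparisons = floor(log2(1857)) + 1
log2(1857) = 10.8588
floor(log2(1857)) = 10, so 10 + 1 = 11
Final answer: 11


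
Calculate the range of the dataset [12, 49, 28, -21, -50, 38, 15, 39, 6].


Maximum value: 49
Minimum value: -50
Range = 49 - (-50) = 99
Final answer: 99


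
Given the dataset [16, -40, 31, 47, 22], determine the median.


First, sort the list: [-40, 16, 22, 31, 47]
The list has 5 elements (odd count).
The middle index is 2 (0-based), and the element there is 22.
Final answer: 22


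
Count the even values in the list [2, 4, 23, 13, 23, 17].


Check each element:
  2 is even
  4 is even
  23 is odd
  13 is odd
  23 is odd
  17 is odd
Evens: [2, 4]
Count of evens = 2
Final answer: 2


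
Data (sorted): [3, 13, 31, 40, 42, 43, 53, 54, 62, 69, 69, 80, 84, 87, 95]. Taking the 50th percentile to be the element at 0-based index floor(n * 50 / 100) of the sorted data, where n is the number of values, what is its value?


The dataset has n = 15 elements.
Index = floor(15 * 50 / 100) = floor(750 / 100) = floor(7.5) = 7
Counting from index 0 in the sorted data, the element at index 7 is 54.
Final answer: 54


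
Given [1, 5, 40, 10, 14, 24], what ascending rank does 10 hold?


Sort ascending: [1, 5, 10, 14, 24, 40]
Find 10 in the sorted list.
10 is at position 3 (1-indexed).
Final answer: 3


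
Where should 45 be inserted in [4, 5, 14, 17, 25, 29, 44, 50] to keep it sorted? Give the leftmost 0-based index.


List is sorted: [4, 5, 14, 17, 25, 29, 44, 50]
We need the leftmost position where 45 can be inserted, i.e. the first index whose element is >= 45 (or the end of the list if none is).
Binary search with low=0, high=8 (0-based indices):
  low=0, high=8, mid=4: a[4]=25 < 45, so low = 5
  low=5, high=8, mid=6: a[6]=44 < 45, so low = 7
  low=7, high=8, mid=7: a[7]=50 >= 45, so high = 7
Now low = high = 7, so the insertion index is 7.
Final answer: 7


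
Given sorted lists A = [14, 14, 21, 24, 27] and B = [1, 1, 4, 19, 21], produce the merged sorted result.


List A: [14, 14, 21, 24, 27]
List B: [1, 1, 4, 19, 21]
Repeatedly compare the front elements and take the smaller:
  14 vs 1 -> take 1
  14 vs 1 -> take 1
  14 vs 4 -> take 4
  14 vs 19 -> take 14
  14 vs 19 -> take 14
  21 vs 19 -> take 19
  21 vs 21 -> take 21
  24 vs 21 -> take 21
  B is exhausted; append the rest of A: [24, 27]
Final answer: [1, 1, 4, 14, 14, 19, 21, 21, 24, 27]


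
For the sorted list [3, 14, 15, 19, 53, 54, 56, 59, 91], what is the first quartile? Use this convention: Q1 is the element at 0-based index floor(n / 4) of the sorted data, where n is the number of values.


The list has n = 9 elements.
Q1 index = floor(9 / 4) = floor(2.25) = 2
Counting from index 0 in the sorted data, the element at index 2 is 15.
Final answer: 15


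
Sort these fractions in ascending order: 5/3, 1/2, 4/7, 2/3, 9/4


Convert to decimal for comparison:
  5/3 = 1.6667
  1/2 = 0.5
  4/7 = 0.5714
  2/3 = 0.6667
  9/4 = 2.25
Decimals in increasing order: 0.5 < 0.5714 < 0.6667 < 1.6667 < 2.25
Writing each back as its fraction gives the sorted order.
Final answer: 1/2, 4/7, 2/3, 5/3, 9/4


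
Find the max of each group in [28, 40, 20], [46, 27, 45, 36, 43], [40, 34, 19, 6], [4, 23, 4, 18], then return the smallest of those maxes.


Find max of each group:
  Group 1: [28, 40, 20] -> max = 40
  Group 2: [46, 27, 45, 36, 43] -> max = 46
  Group 3: [40, 34, 19, 6] -> max = 40
  Group 4: [4, 23, 4, 18] -> max = 23
Maxes: [40, 46, 40, 23]
Minimum of maxes = 23
Final answer: 23


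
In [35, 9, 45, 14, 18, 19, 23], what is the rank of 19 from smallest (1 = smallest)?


Sort ascending: [9, 14, 18, 19, 23, 35, 45]
Find 19 in the sorted list.
19 is at position 4 (1-indexed).
Final answer: 4


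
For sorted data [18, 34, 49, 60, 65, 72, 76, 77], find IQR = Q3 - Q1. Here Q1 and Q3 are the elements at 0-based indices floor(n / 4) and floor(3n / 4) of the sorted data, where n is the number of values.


The data has n = 8 elements.
Q1 index = floor(8 / 4) = floor(2) = 2; Q3 index = floor(3 * 8 / 4) = floor(6) = 6
Q1 = element at index 2 = 49
Q3 = element at index 6 = 76
IQR = 76 - 49 = 27
Final answer: 27


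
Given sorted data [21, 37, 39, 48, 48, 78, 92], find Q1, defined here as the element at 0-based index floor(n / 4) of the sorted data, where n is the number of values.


The list has n = 7 elements.
Q1 index = floor(7 / 4) = floor(1.75) = 1
Counting from index 0 in the sorted data, the element at index 1 is 37.
Final answer: 37


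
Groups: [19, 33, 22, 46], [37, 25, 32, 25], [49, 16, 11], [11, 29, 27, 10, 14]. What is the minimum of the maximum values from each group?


Find max of each group:
  Group 1: [19, 33, 22, 46] -> max = 46
  Group 2: [37, 25, 32, 25] -> max = 37
  Group 3: [49, 16, 11] -> max = 49
  Group 4: [11, 29, 27, 10, 14] -> max = 29
Maxes: [46, 37, 49, 29]
Minimum of maxes = 29
Final answer: 29


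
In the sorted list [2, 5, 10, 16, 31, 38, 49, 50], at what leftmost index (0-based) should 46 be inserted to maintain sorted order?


List is sorted: [2, 5, 10, 16, 31, 38, 49, 50]
We need the leftmost position where 46 can be inserted, i.e. the first index whose element is >= 46 (or the end of the list if none is).
Binary search with low=0, high=8 (0-based indices):
  low=0, high=8, mid=4: a[4]=31 < 46, so low = 5
  low=5, high=8, mid=6: a[6]=49 >= 46, so high = 6
  low=5, high=6, mid=5: a[5]=38 < 46, so low = 6
Now low = high = 6, so the insertion index is 6.
Final answer: 6


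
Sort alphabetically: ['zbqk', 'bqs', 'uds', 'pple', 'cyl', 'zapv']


Compare strings character by character (the first differing letter decides):
  'bqs' < 'cyl' since 'b' < 'c' at position 1
  'cyl' < 'pple' since 'c' < 'p' at position 1
  'pple' < 'uds' since 'p' < 'u' at position 1
  'uds' < 'zapv' since 'u' < 'z' at position 1
  'zapv' < 'zbqk' since 'a' < 'b' at position 2
Chaining these comparisons gives the alphabetical order.
Final answer: ['bqs', 'cyl', 'pple', 'uds', 'zapv', 'zbqk']


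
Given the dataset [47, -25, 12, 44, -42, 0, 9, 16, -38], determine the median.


First, sort the list: [-42, -38, -25, 0, 9, 12, 16, 44, 47]
The list has 9 elements (odd count).
The middle index is 4 (0-based), and the element there is 9.
Final answer: 9


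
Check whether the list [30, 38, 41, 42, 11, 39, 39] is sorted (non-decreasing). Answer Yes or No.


Check consecutive pairs:
  30 <= 38? True
  38 <= 41? True
  41 <= 42? True
  42 <= 11? False
  11 <= 39? True
  39 <= 39? True
1 consecutive pair(s) are out of order, so the list is not sorted.
Final answer: No


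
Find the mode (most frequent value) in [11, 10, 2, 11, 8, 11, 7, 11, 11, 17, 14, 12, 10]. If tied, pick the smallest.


Count the frequency of each value:
  2 appears 1 time(s)
  7 appears 1 time(s)
  8 appears 1 time(s)
  10 appears 2 time(s)
  11 appears 5 time(s)
  12 appears 1 time(s)
  14 appears 1 time(s)
  17 appears 1 time(s)
Maximum frequency is 5.
Only 11 reaches that frequency, so it is the mode.
Final answer: 11


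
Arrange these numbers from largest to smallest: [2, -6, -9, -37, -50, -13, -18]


Original list: [2, -6, -9, -37, -50, -13, -18]
Repeatedly take the largest remaining element:
  Remaining [2, -6, -9, -37, -50, -13, -18] -> largest is 2
  Remaining [-6, -9, -37, -50, -13, -18] -> largest is -6
  Remaining [-9, -37, -50, -13, -18] -> largest is -9
  Remaining [-37, -50, -13, -18] -> largest is -13
  Remaining [-37, -50, -18] -> largest is -18
  Remaining [-37, -50] -> largest is -37
  Remaining [-50] -> largest is -50
Collecting the picks in order gives the descending list.
Final answer: [2, -6, -9, -13, -18, -37, -50]
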